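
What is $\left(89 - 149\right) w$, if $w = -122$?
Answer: $7320$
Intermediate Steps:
$\left(89 - 149\right) w = \left(89 - 149\right) \left(-122\right) = \left(-60\right) \left(-122\right) = 7320$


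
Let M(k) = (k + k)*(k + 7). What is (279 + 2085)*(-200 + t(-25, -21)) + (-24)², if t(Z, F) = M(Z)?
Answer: 1655376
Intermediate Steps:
M(k) = 2*k*(7 + k) (M(k) = (2*k)*(7 + k) = 2*k*(7 + k))
t(Z, F) = 2*Z*(7 + Z)
(279 + 2085)*(-200 + t(-25, -21)) + (-24)² = (279 + 2085)*(-200 + 2*(-25)*(7 - 25)) + (-24)² = 2364*(-200 + 2*(-25)*(-18)) + 576 = 2364*(-200 + 900) + 576 = 2364*700 + 576 = 1654800 + 576 = 1655376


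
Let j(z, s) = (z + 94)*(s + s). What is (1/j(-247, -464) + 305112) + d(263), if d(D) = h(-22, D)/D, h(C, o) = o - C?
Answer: 11393469306407/37341792 ≈ 3.0511e+5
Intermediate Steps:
j(z, s) = 2*s*(94 + z) (j(z, s) = (94 + z)*(2*s) = 2*s*(94 + z))
d(D) = (22 + D)/D (d(D) = (D - 1*(-22))/D = (D + 22)/D = (22 + D)/D)
(1/j(-247, -464) + 305112) + d(263) = (1/(2*(-464)*(94 - 247)) + 305112) + (22 + 263)/263 = (1/(2*(-464)*(-153)) + 305112) + (1/263)*285 = (1/141984 + 305112) + 285/263 = 43321022209/141984 + 285/263 = 11393469306407/37341792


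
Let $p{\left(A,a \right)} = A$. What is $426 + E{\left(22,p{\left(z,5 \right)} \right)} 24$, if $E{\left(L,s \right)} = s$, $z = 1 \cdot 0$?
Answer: $426$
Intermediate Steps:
$z = 0$
$426 + E{\left(22,p{\left(z,5 \right)} \right)} 24 = 426 + 0 \cdot 24 = 426 + 0 = 426$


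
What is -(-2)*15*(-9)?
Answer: -270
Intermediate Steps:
-(-2)*15*(-9) = -2*(-15)*(-9) = 30*(-9) = -270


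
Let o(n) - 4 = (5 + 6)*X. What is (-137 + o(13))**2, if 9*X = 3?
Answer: 150544/9 ≈ 16727.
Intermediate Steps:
X = 1/3 (X = (1/9)*3 = 1/3 ≈ 0.33333)
o(n) = 23/3 (o(n) = 4 + (5 + 6)*(1/3) = 4 + 11*(1/3) = 4 + 11/3 = 23/3)
(-137 + o(13))**2 = (-137 + 23/3)**2 = (-388/3)**2 = 150544/9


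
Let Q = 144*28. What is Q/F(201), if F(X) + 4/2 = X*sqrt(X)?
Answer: 8064/8120597 + 810432*sqrt(201)/8120597 ≈ 1.4159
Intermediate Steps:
Q = 4032
F(X) = -2 + X**(3/2) (F(X) = -2 + X*sqrt(X) = -2 + X**(3/2))
Q/F(201) = 4032/(-2 + 201**(3/2)) = 4032/(-2 + 201*sqrt(201))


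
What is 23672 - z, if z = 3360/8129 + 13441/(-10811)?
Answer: 2080430293897/87882619 ≈ 23673.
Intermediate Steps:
z = -72936929/87882619 (z = 3360*(1/8129) + 13441*(-1/10811) = 3360/8129 - 13441/10811 = -72936929/87882619 ≈ -0.82994)
23672 - z = 23672 - 1*(-72936929/87882619) = 23672 + 72936929/87882619 = 2080430293897/87882619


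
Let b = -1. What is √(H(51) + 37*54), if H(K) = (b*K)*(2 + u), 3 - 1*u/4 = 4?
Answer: 10*√21 ≈ 45.826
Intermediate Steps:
u = -4 (u = 12 - 4*4 = 12 - 16 = -4)
H(K) = 2*K (H(K) = (-K)*(2 - 4) = -K*(-2) = 2*K)
√(H(51) + 37*54) = √(2*51 + 37*54) = √(102 + 1998) = √2100 = 10*√21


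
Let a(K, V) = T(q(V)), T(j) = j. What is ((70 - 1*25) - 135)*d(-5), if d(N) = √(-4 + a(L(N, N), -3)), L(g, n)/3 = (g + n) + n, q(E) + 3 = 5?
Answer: -90*I*√2 ≈ -127.28*I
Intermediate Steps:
q(E) = 2 (q(E) = -3 + 5 = 2)
L(g, n) = 3*g + 6*n (L(g, n) = 3*((g + n) + n) = 3*(g + 2*n) = 3*g + 6*n)
a(K, V) = 2
d(N) = I*√2 (d(N) = √(-4 + 2) = √(-2) = I*√2)
((70 - 1*25) - 135)*d(-5) = ((70 - 1*25) - 135)*(I*√2) = ((70 - 25) - 135)*(I*√2) = (45 - 135)*(I*√2) = -90*I*√2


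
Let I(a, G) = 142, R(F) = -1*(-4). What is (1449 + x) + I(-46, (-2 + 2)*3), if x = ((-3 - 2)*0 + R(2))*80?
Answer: 1911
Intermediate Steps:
R(F) = 4
x = 320 (x = ((-3 - 2)*0 + 4)*80 = (-5*0 + 4)*80 = (0 + 4)*80 = 4*80 = 320)
(1449 + x) + I(-46, (-2 + 2)*3) = (1449 + 320) + 142 = 1769 + 142 = 1911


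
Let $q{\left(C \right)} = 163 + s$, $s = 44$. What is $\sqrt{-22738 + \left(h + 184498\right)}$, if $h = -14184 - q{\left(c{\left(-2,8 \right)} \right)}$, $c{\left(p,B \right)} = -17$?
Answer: $\sqrt{147369} \approx 383.89$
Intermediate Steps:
$q{\left(C \right)} = 207$ ($q{\left(C \right)} = 163 + 44 = 207$)
$h = -14391$ ($h = -14184 - 207 = -14391$)
$\sqrt{-22738 + \left(h + 184498\right)} = \sqrt{-22738 + \left(-14391 + 184498\right)} = \sqrt{-22738 + 170107} = \sqrt{147369}$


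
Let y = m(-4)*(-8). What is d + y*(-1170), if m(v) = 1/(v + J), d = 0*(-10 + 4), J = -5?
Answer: -1040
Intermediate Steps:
d = 0 (d = 0*(-6) = 0)
m(v) = 1/(-5 + v) (m(v) = 1/(v - 5) = 1/(-5 + v))
y = 8/9 (y = -8/(-5 - 4) = -8/(-9) = -⅑*(-8) = 8/9 ≈ 0.88889)
d + y*(-1170) = 0 + (8/9)*(-1170) = 0 - 1040 = -1040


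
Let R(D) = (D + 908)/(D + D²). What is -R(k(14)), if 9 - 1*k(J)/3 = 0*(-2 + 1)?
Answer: -935/756 ≈ -1.2368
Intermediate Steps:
k(J) = 27 (k(J) = 27 - 0*(-2 + 1) = 27 - 0*(-1) = 27 - 3*0 = 27 + 0 = 27)
R(D) = (908 + D)/(D + D²)
-R(k(14)) = -(908 + 27)/(27*(1 + 27)) = -935/(27*28) = -1*935/756 = -935/756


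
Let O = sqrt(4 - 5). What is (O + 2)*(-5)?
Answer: -10 - 5*I ≈ -10.0 - 5.0*I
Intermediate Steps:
O = I (O = sqrt(-1) = I ≈ 1.0*I)
(O + 2)*(-5) = (I + 2)*(-5) = (2 + I)*(-5) = -10 - 5*I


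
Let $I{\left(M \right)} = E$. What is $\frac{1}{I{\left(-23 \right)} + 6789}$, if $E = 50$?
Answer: $\frac{1}{6839} \approx 0.00014622$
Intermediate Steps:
$I{\left(M \right)} = 50$
$\frac{1}{I{\left(-23 \right)} + 6789} = \frac{1}{50 + 6789} = \frac{1}{6839}$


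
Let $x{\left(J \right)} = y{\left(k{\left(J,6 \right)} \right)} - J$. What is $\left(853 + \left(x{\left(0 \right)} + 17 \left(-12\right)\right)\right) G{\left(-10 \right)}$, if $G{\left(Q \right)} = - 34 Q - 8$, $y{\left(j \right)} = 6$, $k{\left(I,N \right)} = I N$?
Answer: $217460$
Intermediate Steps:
$G{\left(Q \right)} = -8 - 34 Q$
$x{\left(J \right)} = 6 - J$
$\left(853 + \left(x{\left(0 \right)} + 17 \left(-12\right)\right)\right) G{\left(-10 \right)} = \left(853 + \left(\left(6 - 0\right) + 17 \left(-12\right)\right)\right) \left(-8 - -340\right) = \left(853 + \left(\left(6 + 0\right) - 204\right)\right) \left(-8 + 340\right) = \left(853 + \left(6 - 204\right)\right) 332 = \left(853 - 198\right) 332 = 655 \cdot 332 = 217460$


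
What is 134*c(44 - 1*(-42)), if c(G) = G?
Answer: 11524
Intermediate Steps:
134*c(44 - 1*(-42)) = 134*(44 - 1*(-42)) = 134*(44 + 42) = 134*86 = 11524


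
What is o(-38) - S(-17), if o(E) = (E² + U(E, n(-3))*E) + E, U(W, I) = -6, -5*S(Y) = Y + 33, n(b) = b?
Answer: 8186/5 ≈ 1637.2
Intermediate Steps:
S(Y) = -33/5 - Y/5 (S(Y) = -(Y + 33)/5 = -(33 + Y)/5 = -33/5 - Y/5)
o(E) = E² - 5*E (o(E) = (E² - 6*E) + E = E² - 5*E)
o(-38) - S(-17) = -38*(-5 - 38) - (-33/5 - ⅕*(-17)) = -38*(-43) - (-33/5 + 17/5) = 1634 - 1*(-16/5) = 1634 + 16/5 = 8186/5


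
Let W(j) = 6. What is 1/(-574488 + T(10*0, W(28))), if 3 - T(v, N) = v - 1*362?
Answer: -1/574123 ≈ -1.7418e-6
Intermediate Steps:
T(v, N) = 365 - v (T(v, N) = 3 - (v - 1*362) = 3 - (v - 362) = 3 - (-362 + v) = 3 + (362 - v) = 365 - v)
1/(-574488 + T(10*0, W(28))) = 1/(-574488 + (365 - 10*0)) = 1/(-574488 + (365 - 1*0)) = 1/(-574488 + (365 + 0)) = 1/(-574488 + 365) = 1/(-574123) = -1/574123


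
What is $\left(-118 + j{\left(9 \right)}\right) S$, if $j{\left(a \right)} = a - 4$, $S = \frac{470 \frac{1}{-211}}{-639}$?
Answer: $- \frac{53110}{134829} \approx -0.39391$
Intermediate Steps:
$S = \frac{470}{134829}$ ($S = 470 \left(- \frac{1}{211}\right) \left(- \frac{1}{639}\right) = \left(- \frac{470}{211}\right) \left(- \frac{1}{639}\right) = \frac{470}{134829} \approx 0.0034859$)
$j{\left(a \right)} = -4 + a$
$\left(-118 + j{\left(9 \right)}\right) S = \left(-118 + \left(-4 + 9\right)\right) \frac{470}{134829} = \left(-118 + 5\right) \frac{470}{134829} = \left(-113\right) \frac{470}{134829} = - \frac{53110}{134829}$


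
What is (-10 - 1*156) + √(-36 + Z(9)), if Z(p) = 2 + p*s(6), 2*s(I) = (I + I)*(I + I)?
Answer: -166 + √614 ≈ -141.22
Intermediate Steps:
s(I) = 2*I² (s(I) = ((I + I)*(I + I))/2 = ((2*I)*(2*I))/2 = (4*I²)/2 = 2*I²)
Z(p) = 2 + 72*p (Z(p) = 2 + p*(2*6²) = 2 + p*(2*36) = 2 + p*72 = 2 + 72*p)
(-10 - 1*156) + √(-36 + Z(9)) = (-10 - 1*156) + √(-36 + (2 + 72*9)) = (-10 - 156) + √(-36 + (2 + 648)) = -166 + √(-36 + 650) = -166 + √614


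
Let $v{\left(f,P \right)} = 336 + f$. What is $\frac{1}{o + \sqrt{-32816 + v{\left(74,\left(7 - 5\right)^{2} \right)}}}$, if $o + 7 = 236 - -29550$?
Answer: $\frac{29779}{886821247} - \frac{i \sqrt{32406}}{886821247} \approx 3.3579 \cdot 10^{-5} - 2.0299 \cdot 10^{-7} i$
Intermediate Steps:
$o = 29779$ ($o = -7 + \left(236 - -29550\right) = -7 + \left(236 + 29550\right) = -7 + 29786 = 29779$)
$\frac{1}{o + \sqrt{-32816 + v{\left(74,\left(7 - 5\right)^{2} \right)}}} = \frac{1}{29779 + \sqrt{-32816 + \left(336 + 74\right)}} = \frac{1}{29779 + \sqrt{-32816 + 410}} = \frac{1}{29779 + \sqrt{-32406}} = \frac{1}{29779 + i \sqrt{32406}}$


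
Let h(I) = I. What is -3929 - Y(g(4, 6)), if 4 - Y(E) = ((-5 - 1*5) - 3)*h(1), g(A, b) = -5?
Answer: -3946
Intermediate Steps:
Y(E) = 17 (Y(E) = 4 - ((-5 - 1*5) - 3) = 4 - ((-5 - 5) - 3) = 4 - (-10 - 3) = 4 - (-13) = 4 - 1*(-13) = 4 + 13 = 17)
-3929 - Y(g(4, 6)) = -3929 - 1*17 = -3929 - 17 = -3946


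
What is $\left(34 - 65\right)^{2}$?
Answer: $961$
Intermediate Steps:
$\left(34 - 65\right)^{2} = \left(-31\right)^{2} = 961$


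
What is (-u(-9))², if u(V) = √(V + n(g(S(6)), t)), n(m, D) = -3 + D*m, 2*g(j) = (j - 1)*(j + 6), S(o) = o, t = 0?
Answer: -12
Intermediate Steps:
g(j) = (-1 + j)*(6 + j)/2 (g(j) = ((j - 1)*(j + 6))/2 = ((-1 + j)*(6 + j))/2 = (-1 + j)*(6 + j)/2)
u(V) = √(-3 + V) (u(V) = √(V + (-3 + 0*(-3 + (½)*6² + (5/2)*6))) = √(V + (-3 + 0*(-3 + (½)*36 + 15))) = √(V + (-3 + 0*(-3 + 18 + 15))) = √(V + (-3 + 0*30)) = √(V + (-3 + 0)) = √(V - 3) = √(-3 + V))
(-u(-9))² = (-√(-3 - 9))² = (-√(-12))² = (-2*I*√3)² = -12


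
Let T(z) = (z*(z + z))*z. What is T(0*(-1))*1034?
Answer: 0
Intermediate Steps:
T(z) = 2*z³ (T(z) = (z*(2*z))*z = (2*z²)*z = 2*z³)
T(0*(-1))*1034 = (2*(0*(-1))³)*1034 = (2*0³)*1034 = (2*0)*1034 = 0*1034 = 0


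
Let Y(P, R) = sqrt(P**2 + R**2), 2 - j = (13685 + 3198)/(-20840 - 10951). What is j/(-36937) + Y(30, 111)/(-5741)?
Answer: -80465/1174264167 - 3*sqrt(1469)/5741 ≈ -0.020097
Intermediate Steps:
j = 80465/31791 (j = 2 - (13685 + 3198)/(-20840 - 10951) = 2 - 16883/(-31791) = 2 - 16883*(-1)/31791 = 2 - 1*(-16883/31791) = 2 + 16883/31791 = 80465/31791 ≈ 2.5311)
j/(-36937) + Y(30, 111)/(-5741) = (80465/31791)/(-36937) + sqrt(30**2 + 111**2)/(-5741) = (80465/31791)*(-1/36937) + sqrt(900 + 12321)*(-1/5741) = -80465/1174264167 + sqrt(13221)*(-1/5741) = -80465/1174264167 + (3*sqrt(1469))*(-1/5741) = -80465/1174264167 - 3*sqrt(1469)/5741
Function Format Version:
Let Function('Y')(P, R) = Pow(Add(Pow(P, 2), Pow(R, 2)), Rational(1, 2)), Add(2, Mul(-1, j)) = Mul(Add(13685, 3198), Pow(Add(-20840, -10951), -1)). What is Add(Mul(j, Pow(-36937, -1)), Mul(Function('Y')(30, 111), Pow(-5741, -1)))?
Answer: Add(Rational(-80465, 1174264167), Mul(Rational(-3, 5741), Pow(1469, Rational(1, 2)))) ≈ -0.020097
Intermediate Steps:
j = Rational(80465, 31791) (j = Add(2, Mul(-1, Mul(Add(13685, 3198), Pow(Add(-20840, -10951), -1)))) = Add(2, Mul(-1, Mul(16883, Pow(-31791, -1)))) = Add(2, Mul(-1, Mul(16883, Rational(-1, 31791)))) = Add(2, Mul(-1, Rational(-16883, 31791))) = Add(2, Rational(16883, 31791)) = Rational(80465, 31791) ≈ 2.5311)
Add(Mul(j, Pow(-36937, -1)), Mul(Function('Y')(30, 111), Pow(-5741, -1))) = Add(Mul(Rational(80465, 31791), Pow(-36937, -1)), Mul(Pow(Add(Pow(30, 2), Pow(111, 2)), Rational(1, 2)), Pow(-5741, -1))) = Add(Mul(Rational(80465, 31791), Rational(-1, 36937)), Mul(Pow(Add(900, 12321), Rational(1, 2)), Rational(-1, 5741))) = Add(Rational(-80465, 1174264167), Mul(Pow(13221, Rational(1, 2)), Rational(-1, 5741))) = Add(Rational(-80465, 1174264167), Mul(Mul(3, Pow(1469, Rational(1, 2))), Rational(-1, 5741))) = Add(Rational(-80465, 1174264167), Mul(Rational(-3, 5741), Pow(1469, Rational(1, 2))))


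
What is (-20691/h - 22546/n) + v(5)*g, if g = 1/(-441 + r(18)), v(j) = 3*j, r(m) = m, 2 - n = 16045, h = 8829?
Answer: -720196162/739694601 ≈ -0.97364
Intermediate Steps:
n = -16043 (n = 2 - 1*16045 = 2 - 16045 = -16043)
g = -1/423 (g = 1/(-441 + 18) = 1/(-423) = -1/423 ≈ -0.0023641)
(-20691/h - 22546/n) + v(5)*g = (-20691/8829 - 22546/(-16043)) + (3*5)*(-1/423) = (-20691*1/8829 - 22546*(-1/16043)) + 15*(-1/423) = (-2299/981 + 22546/16043) - 5/141 = -14765231/15738183 - 5/141 = -720196162/739694601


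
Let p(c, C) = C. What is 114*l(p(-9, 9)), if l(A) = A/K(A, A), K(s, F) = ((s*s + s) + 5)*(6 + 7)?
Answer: 54/65 ≈ 0.83077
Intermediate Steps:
K(s, F) = 65 + 13*s + 13*s**2 (K(s, F) = ((s**2 + s) + 5)*13 = ((s + s**2) + 5)*13 = (5 + s + s**2)*13 = 65 + 13*s + 13*s**2)
l(A) = A/(65 + 13*A + 13*A**2)
114*l(p(-9, 9)) = 114*((1/13)*9/(5 + 9 + 9**2)) = 114*((1/13)*9/(5 + 9 + 81)) = 114*((1/13)*9/95) = 114*((1/13)*9*(1/95)) = 114*(9/1235) = 54/65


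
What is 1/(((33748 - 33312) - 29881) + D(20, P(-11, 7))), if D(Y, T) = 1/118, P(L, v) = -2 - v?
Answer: -118/3474509 ≈ -3.3962e-5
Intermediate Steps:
D(Y, T) = 1/118
1/(((33748 - 33312) - 29881) + D(20, P(-11, 7))) = 1/(((33748 - 33312) - 29881) + 1/118) = 1/((436 - 29881) + 1/118) = 1/(-29445 + 1/118) = 1/(-3474509/118) = -118/3474509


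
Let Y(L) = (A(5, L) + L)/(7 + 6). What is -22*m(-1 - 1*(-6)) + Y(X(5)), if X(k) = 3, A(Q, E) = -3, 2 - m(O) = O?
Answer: 66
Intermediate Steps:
m(O) = 2 - O
Y(L) = -3/13 + L/13 (Y(L) = (-3 + L)/(7 + 6) = (-3 + L)/13 = (-3 + L)*(1/13) = -3/13 + L/13)
-22*m(-1 - 1*(-6)) + Y(X(5)) = -22*(2 - (-1 - 1*(-6))) + (-3/13 + (1/13)*3) = -22*(2 - (-1 + 6)) + (-3/13 + 3/13) = -22*(2 - 1*5) + 0 = -22*(2 - 5) + 0 = -22*(-3) + 0 = 66 + 0 = 66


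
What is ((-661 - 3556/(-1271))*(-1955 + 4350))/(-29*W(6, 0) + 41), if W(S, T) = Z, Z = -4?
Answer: -2003597125/199547 ≈ -10041.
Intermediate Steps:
W(S, T) = -4
((-661 - 3556/(-1271))*(-1955 + 4350))/(-29*W(6, 0) + 41) = ((-661 - 3556/(-1271))*(-1955 + 4350))/(-29*(-4) + 41) = ((-661 - 3556*(-1/1271))*2395)/(116 + 41) = ((-661 + 3556/1271)*2395)/157 = -836575/1271*2395*(1/157) = -2003597125/1271*1/157 = -2003597125/199547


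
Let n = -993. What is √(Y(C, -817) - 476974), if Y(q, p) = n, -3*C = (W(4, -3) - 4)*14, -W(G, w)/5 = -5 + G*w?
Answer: I*√477967 ≈ 691.35*I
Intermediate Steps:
W(G, w) = 25 - 5*G*w (W(G, w) = -5*(-5 + G*w) = 25 - 5*G*w)
C = -378 (C = -((25 - 5*4*(-3)) - 4)*14/3 = -((25 + 60) - 4)*14/3 = -(85 - 4)*14/3 = -27*14 = -⅓*1134 = -378)
Y(q, p) = -993
√(Y(C, -817) - 476974) = √(-993 - 476974) = √(-477967) = I*√477967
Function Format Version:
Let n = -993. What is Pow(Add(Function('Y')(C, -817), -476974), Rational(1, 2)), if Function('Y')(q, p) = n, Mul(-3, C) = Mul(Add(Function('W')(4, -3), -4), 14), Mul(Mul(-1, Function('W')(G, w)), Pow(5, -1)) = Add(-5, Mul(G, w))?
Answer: Mul(I, Pow(477967, Rational(1, 2))) ≈ Mul(691.35, I)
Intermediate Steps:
Function('W')(G, w) = Add(25, Mul(-5, G, w)) (Function('W')(G, w) = Mul(-5, Add(-5, Mul(G, w))) = Add(25, Mul(-5, G, w)))
C = -378 (C = Mul(Rational(-1, 3), Mul(Add(Add(25, Mul(-5, 4, -3)), -4), 14)) = Mul(Rational(-1, 3), Mul(Add(Add(25, 60), -4), 14)) = Mul(Rational(-1, 3), Mul(Add(85, -4), 14)) = Mul(Rational(-1, 3), Mul(81, 14)) = Mul(Rational(-1, 3), 1134) = -378)
Function('Y')(q, p) = -993
Pow(Add(Function('Y')(C, -817), -476974), Rational(1, 2)) = Pow(Add(-993, -476974), Rational(1, 2)) = Pow(-477967, Rational(1, 2)) = Mul(I, Pow(477967, Rational(1, 2)))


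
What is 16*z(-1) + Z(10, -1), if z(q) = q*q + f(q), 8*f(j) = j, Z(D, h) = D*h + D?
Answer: 14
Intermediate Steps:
Z(D, h) = D + D*h
f(j) = j/8
z(q) = q² + q/8 (z(q) = q*q + q/8 = q² + q/8)
16*z(-1) + Z(10, -1) = 16*(-(⅛ - 1)) + 10*(1 - 1) = 16*(-1*(-7/8)) + 10*0 = 16*(7/8) + 0 = 14 + 0 = 14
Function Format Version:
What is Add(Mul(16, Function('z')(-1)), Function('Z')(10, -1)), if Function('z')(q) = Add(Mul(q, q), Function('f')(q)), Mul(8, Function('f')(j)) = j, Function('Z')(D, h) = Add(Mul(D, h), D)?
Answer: 14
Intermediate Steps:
Function('Z')(D, h) = Add(D, Mul(D, h))
Function('f')(j) = Mul(Rational(1, 8), j)
Function('z')(q) = Add(Pow(q, 2), Mul(Rational(1, 8), q)) (Function('z')(q) = Add(Mul(q, q), Mul(Rational(1, 8), q)) = Add(Pow(q, 2), Mul(Rational(1, 8), q)))
Add(Mul(16, Function('z')(-1)), Function('Z')(10, -1)) = Add(Mul(16, Mul(-1, Add(Rational(1, 8), -1))), Mul(10, Add(1, -1))) = Add(Mul(16, Mul(-1, Rational(-7, 8))), Mul(10, 0)) = Add(Mul(16, Rational(7, 8)), 0) = Add(14, 0) = 14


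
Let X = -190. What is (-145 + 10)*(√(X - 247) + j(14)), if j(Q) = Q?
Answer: -1890 - 135*I*√437 ≈ -1890.0 - 2822.1*I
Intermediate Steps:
(-145 + 10)*(√(X - 247) + j(14)) = (-145 + 10)*(√(-190 - 247) + 14) = -135*(√(-437) + 14) = -135*(I*√437 + 14) = -135*(14 + I*√437) = -1890 - 135*I*√437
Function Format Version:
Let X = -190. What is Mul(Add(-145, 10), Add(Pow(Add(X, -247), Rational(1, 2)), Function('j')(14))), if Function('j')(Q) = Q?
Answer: Add(-1890, Mul(-135, I, Pow(437, Rational(1, 2)))) ≈ Add(-1890.0, Mul(-2822.1, I))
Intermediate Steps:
Mul(Add(-145, 10), Add(Pow(Add(X, -247), Rational(1, 2)), Function('j')(14))) = Mul(Add(-145, 10), Add(Pow(Add(-190, -247), Rational(1, 2)), 14)) = Mul(-135, Add(Pow(-437, Rational(1, 2)), 14)) = Mul(-135, Add(Mul(I, Pow(437, Rational(1, 2))), 14)) = Mul(-135, Add(14, Mul(I, Pow(437, Rational(1, 2))))) = Add(-1890, Mul(-135, I, Pow(437, Rational(1, 2))))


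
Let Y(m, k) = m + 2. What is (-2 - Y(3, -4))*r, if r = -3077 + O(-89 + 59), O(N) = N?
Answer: 21749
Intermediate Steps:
Y(m, k) = 2 + m
r = -3107 (r = -3077 + (-89 + 59) = -3077 - 30 = -3107)
(-2 - Y(3, -4))*r = (-2 - (2 + 3))*(-3107) = (-2 - 1*5)*(-3107) = (-2 - 5)*(-3107) = -7*(-3107) = 21749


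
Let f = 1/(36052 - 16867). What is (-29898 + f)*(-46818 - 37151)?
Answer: 48164041449001/19185 ≈ 2.5105e+9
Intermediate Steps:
f = 1/19185 ≈ 5.2124e-5
(-29898 + f)*(-46818 - 37151) = (-29898 + 1/19185)*(-46818 - 37151) = -573593129/19185*(-83969) = 48164041449001/19185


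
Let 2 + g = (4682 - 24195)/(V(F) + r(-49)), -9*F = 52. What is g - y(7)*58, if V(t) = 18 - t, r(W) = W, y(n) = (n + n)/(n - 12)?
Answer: 1060139/1135 ≈ 934.04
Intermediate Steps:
y(n) = 2*n/(-12 + n) (y(n) = (2*n)/(-12 + n) = 2*n/(-12 + n))
F = -52/9 (F = -⅑*52 = -52/9 ≈ -5.7778)
g = 175163/227 (g = -2 + (4682 - 24195)/((18 - 1*(-52/9)) - 49) = -2 - 19513/((18 + 52/9) - 49) = -2 - 19513/(214/9 - 49) = -2 - 19513/(-227/9) = -2 - 19513*(-9/227) = -2 + 175617/227 = 175163/227 ≈ 771.64)
g - y(7)*58 = 175163/227 - 2*7/(-12 + 7)*58 = 175163/227 - 2*7/(-5)*58 = 175163/227 - 2*7*(-⅕)*58 = 175163/227 - (-14)*58/5 = 175163/227 - 1*(-812/5) = 175163/227 + 812/5 = 1060139/1135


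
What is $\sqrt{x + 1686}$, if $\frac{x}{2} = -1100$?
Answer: $i \sqrt{514} \approx 22.672 i$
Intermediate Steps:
$x = -2200$ ($x = 2 \left(-1100\right) = -2200$)
$\sqrt{x + 1686} = \sqrt{-2200 + 1686} = \sqrt{-514} = i \sqrt{514}$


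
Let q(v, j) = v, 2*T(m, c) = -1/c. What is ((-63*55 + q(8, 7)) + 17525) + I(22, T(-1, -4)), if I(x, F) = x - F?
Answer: 112719/8 ≈ 14090.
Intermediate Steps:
T(m, c) = -1/(2*c) (T(m, c) = (-1/c)/2 = -1/(2*c))
((-63*55 + q(8, 7)) + 17525) + I(22, T(-1, -4)) = ((-63*55 + 8) + 17525) + (22 - (-1)/(2*(-4))) = ((-3465 + 8) + 17525) + (22 - (-1)*(-1)/(2*4)) = (-3457 + 17525) + (22 - 1*1/8) = 14068 + (22 - 1/8) = 14068 + 175/8 = 112719/8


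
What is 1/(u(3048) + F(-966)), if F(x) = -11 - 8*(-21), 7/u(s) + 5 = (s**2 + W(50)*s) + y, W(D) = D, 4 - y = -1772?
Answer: 9444475/1482782582 ≈ 0.0063694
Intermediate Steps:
y = 1776 (y = 4 - 1*(-1772) = 4 + 1772 = 1776)
u(s) = 7/(1771 + s**2 + 50*s) (u(s) = 7/(-5 + ((s**2 + 50*s) + 1776)) = 7/(-5 + (1776 + s**2 + 50*s)) = 7/(1771 + s**2 + 50*s))
F(x) = 157 (F(x) = -11 + 168 = 157)
1/(u(3048) + F(-966)) = 1/(7/(1771 + 3048**2 + 50*3048) + 157) = 1/(7/(1771 + 9290304 + 152400) + 157) = 1/(7/9444475 + 157) = 1/(1482782582/9444475) = 9444475/1482782582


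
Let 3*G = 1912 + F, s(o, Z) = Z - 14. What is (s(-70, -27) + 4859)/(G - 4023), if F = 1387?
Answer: -7227/4385 ≈ -1.6481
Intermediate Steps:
s(o, Z) = -14 + Z
G = 3299/3 (G = (1912 + 1387)/3 = (1/3)*3299 = 3299/3 ≈ 1099.7)
(s(-70, -27) + 4859)/(G - 4023) = ((-14 - 27) + 4859)/(3299/3 - 4023) = (-41 + 4859)/(-8770/3) = 4818*(-3/8770) = -7227/4385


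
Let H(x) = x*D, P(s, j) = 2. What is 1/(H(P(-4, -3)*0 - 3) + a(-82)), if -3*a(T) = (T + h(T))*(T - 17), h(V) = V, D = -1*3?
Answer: -1/5403 ≈ -0.00018508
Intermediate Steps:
D = -3
a(T) = -2*T*(-17 + T)/3 (a(T) = -(T + T)*(T - 17)/3 = -2*T*(-17 + T)/3)
H(x) = -3*x (H(x) = x*(-3) = -3*x)
1/(H(P(-4, -3)*0 - 3) + a(-82)) = 1/(-3*(2*0 - 3) + (⅔)*(-82)*(17 - 1*(-82))) = 1/(-3*(0 - 3) + (⅔)*(-82)*(17 + 82)) = 1/(-3*(-3) + (⅔)*(-82)*99) = 1/(9 - 5412) = 1/(-5403) = -1/5403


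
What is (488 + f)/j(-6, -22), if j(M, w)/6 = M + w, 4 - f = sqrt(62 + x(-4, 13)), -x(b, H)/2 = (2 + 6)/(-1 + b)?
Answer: -41/14 + sqrt(1630)/840 ≈ -2.8805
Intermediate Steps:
x(b, H) = -16/(-1 + b) (x(b, H) = -2*(2 + 6)/(-1 + b) = -16/(-1 + b))
f = 4 - sqrt(1630)/5 (f = 4 - sqrt(62 - 16/(-1 - 4)) = 4 - sqrt(62 - 16/(-5)) = 4 - sqrt(62 - 16*(-1/5)) = 4 - sqrt(62 + 16/5) = 4 - sqrt(326/5) = 4 - sqrt(1630)/5 ≈ -4.0747)
j(M, w) = 6*M + 6*w (j(M, w) = 6*(M + w) = 6*M + 6*w)
(488 + f)/j(-6, -22) = (488 + (4 - sqrt(1630)/5))/(6*(-6) + 6*(-22)) = (492 - sqrt(1630)/5)/(-36 - 132) = (492 - sqrt(1630)/5)/(-168) = (492 - sqrt(1630)/5)*(-1/168) = -41/14 + sqrt(1630)/840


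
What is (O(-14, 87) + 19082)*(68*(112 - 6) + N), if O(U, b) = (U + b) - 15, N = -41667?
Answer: -659545260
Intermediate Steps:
O(U, b) = -15 + U + b
(O(-14, 87) + 19082)*(68*(112 - 6) + N) = ((-15 - 14 + 87) + 19082)*(68*(112 - 6) - 41667) = (58 + 19082)*(68*106 - 41667) = 19140*(7208 - 41667) = 19140*(-34459) = -659545260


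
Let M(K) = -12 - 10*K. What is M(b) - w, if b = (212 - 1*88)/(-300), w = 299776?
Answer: -4496758/15 ≈ -2.9978e+5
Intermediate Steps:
b = -31/75 (b = (212 - 88)*(-1/300) = 124*(-1/300) = -31/75 ≈ -0.41333)
M(b) - w = (-12 - 10*(-31/75)) - 1*299776 = (-12 + 62/15) - 299776 = -118/15 - 299776 = -4496758/15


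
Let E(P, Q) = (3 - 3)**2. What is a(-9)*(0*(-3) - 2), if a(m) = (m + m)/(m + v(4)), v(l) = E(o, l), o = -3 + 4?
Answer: -4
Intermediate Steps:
o = 1
E(P, Q) = 0 (E(P, Q) = 0**2 = 0)
v(l) = 0
a(m) = 2 (a(m) = (m + m)/(m + 0) = (2*m)/m = 2)
a(-9)*(0*(-3) - 2) = 2*(0*(-3) - 2) = 2*(0 - 2) = 2*(-2) = -4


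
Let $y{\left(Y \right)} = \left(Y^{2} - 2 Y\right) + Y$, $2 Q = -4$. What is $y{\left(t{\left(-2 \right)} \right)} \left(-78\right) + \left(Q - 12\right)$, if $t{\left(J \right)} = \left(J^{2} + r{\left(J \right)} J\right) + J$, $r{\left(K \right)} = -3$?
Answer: $-4382$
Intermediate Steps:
$Q = -2$ ($Q = \frac{1}{2} \left(-4\right) = -2$)
$t{\left(J \right)} = J^{2} - 2 J$ ($t{\left(J \right)} = \left(J^{2} - 3 J\right) + J = J^{2} - 2 J$)
$y{\left(Y \right)} = Y^{2} - Y$
$y{\left(t{\left(-2 \right)} \right)} \left(-78\right) + \left(Q - 12\right) = - 2 \left(-2 - 2\right) \left(-1 - 2 \left(-2 - 2\right)\right) \left(-78\right) - 14 = \left(-2\right) \left(-4\right) \left(-1 - -8\right) \left(-78\right) - 14 = 8 \left(-1 + 8\right) \left(-78\right) - 14 = 8 \cdot 7 \left(-78\right) - 14 = 56 \left(-78\right) - 14 = -4368 - 14 = -4382$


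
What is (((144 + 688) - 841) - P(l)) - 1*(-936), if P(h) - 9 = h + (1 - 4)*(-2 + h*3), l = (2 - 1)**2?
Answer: 920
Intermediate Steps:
l = 1 (l = 1**2 = 1)
P(h) = 15 - 8*h (P(h) = 9 + (h + (1 - 4)*(-2 + h*3)) = 9 + (h - 3*(-2 + 3*h)) = 9 + (h + (6 - 9*h)) = 9 + (6 - 8*h) = 15 - 8*h)
(((144 + 688) - 841) - P(l)) - 1*(-936) = (((144 + 688) - 841) - (15 - 8*1)) - 1*(-936) = ((832 - 841) - (15 - 8)) + 936 = (-9 - 1*7) + 936 = (-9 - 7) + 936 = -16 + 936 = 920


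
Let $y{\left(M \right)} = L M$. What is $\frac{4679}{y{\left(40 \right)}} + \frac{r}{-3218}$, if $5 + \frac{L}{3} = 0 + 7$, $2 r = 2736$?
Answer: $\frac{7364351}{386160} \approx 19.071$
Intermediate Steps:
$r = 1368$ ($r = \frac{1}{2} \cdot 2736 = 1368$)
$L = 6$ ($L = -15 + 3 \left(0 + 7\right) = -15 + 3 \cdot 7 = -15 + 21 = 6$)
$y{\left(M \right)} = 6 M$
$\frac{4679}{y{\left(40 \right)}} + \frac{r}{-3218} = \frac{4679}{6 \cdot 40} + \frac{1368}{-3218} = \frac{4679}{240} + 1368 \left(- \frac{1}{3218}\right) = 4679 \cdot \frac{1}{240} - \frac{684}{1609} = \frac{4679}{240} - \frac{684}{1609} = \frac{7364351}{386160}$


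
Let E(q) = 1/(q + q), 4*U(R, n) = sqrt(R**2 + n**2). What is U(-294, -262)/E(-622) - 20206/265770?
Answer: -10103/132885 - 622*sqrt(38770) ≈ -1.2247e+5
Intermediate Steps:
U(R, n) = sqrt(R**2 + n**2)/4
E(q) = 1/(2*q)
U(-294, -262)/E(-622) - 20206/265770 = (sqrt((-294)**2 + (-262)**2)/4)/(((1/2)/(-622))) - 20206/265770 = (sqrt(86436 + 68644)/4)/(((1/2)*(-1/622))) - 20206*1/265770 = (sqrt(155080)/4)/(-1/1244) - 10103/132885 = ((2*sqrt(38770))/4)*(-1244) - 10103/132885 = (sqrt(38770)/2)*(-1244) - 10103/132885 = -622*sqrt(38770) - 10103/132885 = -10103/132885 - 622*sqrt(38770)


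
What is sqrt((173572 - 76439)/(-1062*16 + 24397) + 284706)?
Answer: sqrt(15612295191515)/7405 ≈ 533.59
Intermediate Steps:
sqrt((173572 - 76439)/(-1062*16 + 24397) + 284706) = sqrt(97133/(-16992 + 24397) + 284706) = sqrt(97133/7405 + 284706) = sqrt(2108345063/7405) = sqrt(15612295191515)/7405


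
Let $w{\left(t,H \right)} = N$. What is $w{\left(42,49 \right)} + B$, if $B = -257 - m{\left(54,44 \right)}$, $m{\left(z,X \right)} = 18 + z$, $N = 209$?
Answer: $-120$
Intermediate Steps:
$w{\left(t,H \right)} = 209$
$B = -329$ ($B = -257 - \left(18 + 54\right) = -257 - 72 = -329$)
$w{\left(42,49 \right)} + B = 209 - 329 = -120$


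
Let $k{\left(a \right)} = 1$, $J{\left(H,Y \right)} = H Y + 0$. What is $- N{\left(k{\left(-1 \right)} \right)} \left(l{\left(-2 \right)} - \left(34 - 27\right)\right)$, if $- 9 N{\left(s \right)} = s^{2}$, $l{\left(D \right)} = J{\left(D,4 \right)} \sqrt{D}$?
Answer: $- \frac{7}{9} - \frac{8 i \sqrt{2}}{9} \approx -0.77778 - 1.2571 i$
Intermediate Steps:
$J{\left(H,Y \right)} = H Y$
$l{\left(D \right)} = 4 D^{\frac{3}{2}}$ ($l{\left(D \right)} = D 4 \sqrt{D} = 4 D \sqrt{D} = 4 D^{\frac{3}{2}}$)
$N{\left(s \right)} = - \frac{s^{2}}{9}$
$- N{\left(k{\left(-1 \right)} \right)} \left(l{\left(-2 \right)} - \left(34 - 27\right)\right) = - \frac{\left(-1\right) 1^{2}}{9} \left(4 \left(-2\right)^{\frac{3}{2}} - \left(34 - 27\right)\right) = - \frac{\left(-1\right) 1}{9} \left(4 \left(- 2 i \sqrt{2}\right) - \left(34 - 27\right)\right) = \left(-1\right) \left(- \frac{1}{9}\right) \left(- 8 i \sqrt{2} - 7\right) = \frac{- 8 i \sqrt{2} - 7}{9} = \frac{-7 - 8 i \sqrt{2}}{9} = - \frac{7}{9} - \frac{8 i \sqrt{2}}{9}$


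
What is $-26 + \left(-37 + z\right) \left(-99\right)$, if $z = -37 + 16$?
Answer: $5716$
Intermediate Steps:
$z = -21$
$-26 + \left(-37 + z\right) \left(-99\right) = -26 + \left(-37 - 21\right) \left(-99\right) = -26 - -5742 = -26 + 5742 = 5716$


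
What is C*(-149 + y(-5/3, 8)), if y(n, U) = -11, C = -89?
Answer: 14240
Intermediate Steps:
C*(-149 + y(-5/3, 8)) = -89*(-149 - 11) = -89*(-160) = 14240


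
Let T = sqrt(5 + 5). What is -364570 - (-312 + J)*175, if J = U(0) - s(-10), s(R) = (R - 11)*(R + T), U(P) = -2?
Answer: -272870 - 3675*sqrt(10) ≈ -2.8449e+5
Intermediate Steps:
T = sqrt(10) ≈ 3.1623
s(R) = (-11 + R)*(R + sqrt(10)) (s(R) = (R - 11)*(R + sqrt(10)) = (-11 + R)*(R + sqrt(10)))
J = -212 + 21*sqrt(10) (J = -2 - ((-10)**2 - 11*(-10) - 11*sqrt(10) - 10*sqrt(10)) = -2 - (100 + 110 - 11*sqrt(10) - 10*sqrt(10)) = -2 - (210 - 21*sqrt(10)) = -2 + (-210 + 21*sqrt(10)) = -212 + 21*sqrt(10) ≈ -145.59)
-364570 - (-312 + J)*175 = -364570 - (-312 + (-212 + 21*sqrt(10)))*175 = -364570 - (-524 + 21*sqrt(10))*175 = -364570 - (-91700 + 3675*sqrt(10)) = -364570 + (91700 - 3675*sqrt(10)) = -272870 - 3675*sqrt(10)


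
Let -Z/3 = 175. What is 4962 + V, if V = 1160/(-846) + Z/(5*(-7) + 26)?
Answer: 2123021/423 ≈ 5019.0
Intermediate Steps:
Z = -525 (Z = -3*175 = -525)
V = 24095/423 (V = 1160/(-846) - 525/(5*(-7) + 26) = 1160*(-1/846) - 525/(-35 + 26) = -580/423 - 525/(-9) = -580/423 - 525*(-⅑) = -580/423 + 175/3 = 24095/423 ≈ 56.962)
4962 + V = 4962 + 24095/423 = 2123021/423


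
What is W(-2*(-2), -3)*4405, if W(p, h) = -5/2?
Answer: -22025/2 ≈ -11013.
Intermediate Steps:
W(p, h) = -5/2 (W(p, h) = -5*½ = -5/2)
W(-2*(-2), -3)*4405 = -5/2*4405 = -22025/2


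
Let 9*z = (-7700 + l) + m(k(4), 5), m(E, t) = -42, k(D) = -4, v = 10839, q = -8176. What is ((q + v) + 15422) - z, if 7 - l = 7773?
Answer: 178273/9 ≈ 19808.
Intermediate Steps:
l = -7766 (l = 7 - 1*7773 = 7 - 7773 = -7766)
z = -15508/9 (z = ((-7700 - 7766) - 42)/9 = (-15466 - 42)/9 = (⅑)*(-15508) = -15508/9 ≈ -1723.1)
((q + v) + 15422) - z = ((-8176 + 10839) + 15422) - 1*(-15508/9) = (2663 + 15422) + 15508/9 = 18085 + 15508/9 = 178273/9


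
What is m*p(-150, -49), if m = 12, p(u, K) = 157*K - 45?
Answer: -92856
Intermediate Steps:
p(u, K) = -45 + 157*K
m*p(-150, -49) = 12*(-45 + 157*(-49)) = 12*(-45 - 7693) = 12*(-7738) = -92856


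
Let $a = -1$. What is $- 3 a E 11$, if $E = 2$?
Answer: $66$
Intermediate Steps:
$- 3 a E 11 = \left(-3\right) \left(-1\right) 2 \cdot 11 = 3 \cdot 2 \cdot 11 = 6 \cdot 11 = 66$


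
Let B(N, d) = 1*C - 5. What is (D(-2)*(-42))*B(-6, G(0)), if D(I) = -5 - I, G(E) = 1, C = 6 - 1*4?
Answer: -378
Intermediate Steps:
C = 2 (C = 6 - 4 = 2)
B(N, d) = -3 (B(N, d) = 1*2 - 5 = 2 - 5 = -3)
(D(-2)*(-42))*B(-6, G(0)) = ((-5 - 1*(-2))*(-42))*(-3) = ((-5 + 2)*(-42))*(-3) = -3*(-42)*(-3) = 126*(-3) = -378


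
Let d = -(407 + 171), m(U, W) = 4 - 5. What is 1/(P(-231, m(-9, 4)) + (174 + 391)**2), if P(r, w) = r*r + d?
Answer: 1/372008 ≈ 2.6881e-6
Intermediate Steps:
m(U, W) = -1
d = -578 (d = -1*578 = -578)
P(r, w) = -578 + r**2 (P(r, w) = r*r - 578 = r**2 - 578 = -578 + r**2)
1/(P(-231, m(-9, 4)) + (174 + 391)**2) = 1/((-578 + (-231)**2) + (174 + 391)**2) = 1/((-578 + 53361) + 565**2) = 1/(52783 + 319225) = 1/372008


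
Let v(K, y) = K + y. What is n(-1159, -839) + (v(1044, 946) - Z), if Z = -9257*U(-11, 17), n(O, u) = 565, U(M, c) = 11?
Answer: 104382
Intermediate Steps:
Z = -101827 (Z = -9257*11 = -101827)
n(-1159, -839) + (v(1044, 946) - Z) = 565 + ((1044 + 946) - 1*(-101827)) = 565 + (1990 + 101827) = 565 + 103817 = 104382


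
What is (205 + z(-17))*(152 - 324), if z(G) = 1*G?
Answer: -32336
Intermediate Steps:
z(G) = G
(205 + z(-17))*(152 - 324) = (205 - 17)*(152 - 324) = 188*(-172) = -32336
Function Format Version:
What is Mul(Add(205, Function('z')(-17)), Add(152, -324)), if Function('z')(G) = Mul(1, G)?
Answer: -32336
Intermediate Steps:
Function('z')(G) = G
Mul(Add(205, Function('z')(-17)), Add(152, -324)) = Mul(Add(205, -17), Add(152, -324)) = Mul(188, -172) = -32336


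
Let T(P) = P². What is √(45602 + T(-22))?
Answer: √46086 ≈ 214.68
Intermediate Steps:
√(45602 + T(-22)) = √(45602 + (-22)²) = √(45602 + 484) = √46086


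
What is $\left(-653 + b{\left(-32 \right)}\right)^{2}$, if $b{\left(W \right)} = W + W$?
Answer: $514089$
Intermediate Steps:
$b{\left(W \right)} = 2 W$
$\left(-653 + b{\left(-32 \right)}\right)^{2} = \left(-653 + 2 \left(-32\right)\right)^{2} = \left(-653 - 64\right)^{2} = \left(-717\right)^{2} = 514089$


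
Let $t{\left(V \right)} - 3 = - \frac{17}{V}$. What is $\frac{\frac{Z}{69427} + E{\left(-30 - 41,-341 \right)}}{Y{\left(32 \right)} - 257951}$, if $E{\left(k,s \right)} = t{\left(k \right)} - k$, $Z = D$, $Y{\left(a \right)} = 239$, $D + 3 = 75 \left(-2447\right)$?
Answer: $- \frac{9049211}{32572926736} \approx -0.00027781$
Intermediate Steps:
$D = -183528$ ($D = -3 + 75 \left(-2447\right) = -3 - 183525 = -183528$)
$Z = -183528$
$t{\left(V \right)} = 3 - \frac{17}{V}$
$E{\left(k,s \right)} = 3 - k - \frac{17}{k}$ ($E{\left(k,s \right)} = \left(3 - \frac{17}{k}\right) - k = 3 - k - \frac{17}{k}$)
$\frac{\frac{Z}{69427} + E{\left(-30 - 41,-341 \right)}}{Y{\left(32 \right)} - 257951} = \frac{- \frac{183528}{69427} - \left(-33 - 41 + \frac{17}{-30 - 41}\right)}{239 - 257951} = \frac{\left(-183528\right) \frac{1}{69427} - \left(-74 + \frac{17}{-30 - 41}\right)}{-257712} = \left(- \frac{183528}{69427} - \left(-74 - \frac{17}{71}\right)\right) \left(- \frac{1}{257712}\right) = \left(- \frac{183528}{69427} + \left(3 + 71 - - \frac{17}{71}\right)\right) \left(- \frac{1}{257712}\right) = \left(- \frac{183528}{69427} + \left(3 + 71 + \frac{17}{71}\right)\right) \left(- \frac{1}{257712}\right) = \left(- \frac{183528}{69427} + \frac{5271}{71}\right) \left(- \frac{1}{257712}\right) = \frac{352919229}{4929317} \left(- \frac{1}{257712}\right) = - \frac{9049211}{32572926736}$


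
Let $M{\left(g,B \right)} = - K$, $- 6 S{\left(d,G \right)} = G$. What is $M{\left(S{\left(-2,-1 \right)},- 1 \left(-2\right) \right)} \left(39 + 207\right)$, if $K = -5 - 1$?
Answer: $1476$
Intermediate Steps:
$S{\left(d,G \right)} = - \frac{G}{6}$
$K = -6$ ($K = -5 - 1 = -6$)
$M{\left(g,B \right)} = 6$ ($M{\left(g,B \right)} = \left(-1\right) \left(-6\right) = 6$)
$M{\left(S{\left(-2,-1 \right)},- 1 \left(-2\right) \right)} \left(39 + 207\right) = 6 \left(39 + 207\right) = 6 \cdot 246 = 1476$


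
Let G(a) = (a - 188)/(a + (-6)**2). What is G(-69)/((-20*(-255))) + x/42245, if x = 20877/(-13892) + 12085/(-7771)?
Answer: 1641914048671/1128735544201650 ≈ 0.0014546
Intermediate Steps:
x = -330119987/107954732 (x = 20877*(-1/13892) + 12085*(-1/7771) = -20877/13892 - 12085/7771 = -330119987/107954732 ≈ -3.0579)
G(a) = (-188 + a)/(36 + a) (G(a) = (-188 + a)/(a + 36) = (-188 + a)/(36 + a))
G(-69)/((-20*(-255))) + x/42245 = ((-188 - 69)/(36 - 69))/((-20*(-255))) - 330119987/107954732/42245 = (-257/(-33))/5100 - 330119987/107954732*1/42245 = -1/33*(-257)*(1/5100) - 330119987/4560547653340 = (257/33)*(1/5100) - 330119987/4560547653340 = 257/168300 - 330119987/4560547653340 = 1641914048671/1128735544201650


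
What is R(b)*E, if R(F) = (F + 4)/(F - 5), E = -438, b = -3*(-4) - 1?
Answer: -1095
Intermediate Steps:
b = 11 (b = 12 - 1 = 11)
R(F) = (4 + F)/(-5 + F)
R(b)*E = ((4 + 11)/(-5 + 11))*(-438) = (15/6)*(-438) = ((⅙)*15)*(-438) = (5/2)*(-438) = -1095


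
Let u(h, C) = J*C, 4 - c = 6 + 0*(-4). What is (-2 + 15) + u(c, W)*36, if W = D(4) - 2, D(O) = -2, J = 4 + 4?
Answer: -1139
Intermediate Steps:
c = -2 (c = 4 - (6 + 0*(-4)) = 4 - (6 + 0) = 4 - 1*6 = 4 - 6 = -2)
J = 8
W = -4 (W = -2 - 2 = -4)
u(h, C) = 8*C
(-2 + 15) + u(c, W)*36 = (-2 + 15) + (8*(-4))*36 = 13 - 32*36 = 13 - 1152 = -1139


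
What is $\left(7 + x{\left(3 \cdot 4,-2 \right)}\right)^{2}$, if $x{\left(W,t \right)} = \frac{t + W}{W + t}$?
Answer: $64$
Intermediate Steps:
$x{\left(W,t \right)} = 1$ ($x{\left(W,t \right)} = \frac{W + t}{W + t} = 1$)
$\left(7 + x{\left(3 \cdot 4,-2 \right)}\right)^{2} = \left(7 + 1\right)^{2} = 8^{2} = 64$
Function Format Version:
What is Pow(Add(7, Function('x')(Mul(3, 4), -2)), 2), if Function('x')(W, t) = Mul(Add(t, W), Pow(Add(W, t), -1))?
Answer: 64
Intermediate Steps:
Function('x')(W, t) = 1 (Function('x')(W, t) = Mul(Add(W, t), Pow(Add(W, t), -1)) = 1)
Pow(Add(7, Function('x')(Mul(3, 4), -2)), 2) = Pow(Add(7, 1), 2) = Pow(8, 2) = 64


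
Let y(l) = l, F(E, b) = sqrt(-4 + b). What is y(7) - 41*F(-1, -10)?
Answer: 7 - 41*I*sqrt(14) ≈ 7.0 - 153.41*I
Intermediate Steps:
y(7) - 41*F(-1, -10) = 7 - 41*sqrt(-4 - 10) = 7 - 41*I*sqrt(14)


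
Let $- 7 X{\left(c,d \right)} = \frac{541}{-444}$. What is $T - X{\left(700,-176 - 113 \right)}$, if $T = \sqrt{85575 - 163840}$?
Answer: $- \frac{541}{3108} + i \sqrt{78265} \approx -0.17407 + 279.76 i$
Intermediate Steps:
$T = i \sqrt{78265}$ ($T = \sqrt{-78265} = i \sqrt{78265} \approx 279.76 i$)
$X{\left(c,d \right)} = \frac{541}{3108}$ ($X{\left(c,d \right)} = - \frac{541 \frac{1}{-444}}{7} = - \frac{541 \left(- \frac{1}{444}\right)}{7} = \left(- \frac{1}{7}\right) \left(- \frac{541}{444}\right) = \frac{541}{3108}$)
$T - X{\left(700,-176 - 113 \right)} = i \sqrt{78265} - \frac{541}{3108} = - \frac{541}{3108} + i \sqrt{78265}$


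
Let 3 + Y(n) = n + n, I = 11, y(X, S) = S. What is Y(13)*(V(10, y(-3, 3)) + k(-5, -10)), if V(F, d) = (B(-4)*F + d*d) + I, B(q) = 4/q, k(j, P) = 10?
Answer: 460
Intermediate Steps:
Y(n) = -3 + 2*n (Y(n) = -3 + (n + n) = -3 + 2*n)
V(F, d) = 11 + d² - F (V(F, d) = ((4/(-4))*F + d*d) + 11 = ((4*(-¼))*F + d²) + 11 = (-F + d²) + 11 = (d² - F) + 11 = 11 + d² - F)
Y(13)*(V(10, y(-3, 3)) + k(-5, -10)) = (-3 + 2*13)*((11 + 3² - 1*10) + 10) = (-3 + 26)*((11 + 9 - 10) + 10) = 23*(10 + 10) = 23*20 = 460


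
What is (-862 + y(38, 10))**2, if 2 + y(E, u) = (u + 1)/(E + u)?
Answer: 1719014521/2304 ≈ 7.4610e+5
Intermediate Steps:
y(E, u) = -2 + (1 + u)/(E + u) (y(E, u) = -2 + (u + 1)/(E + u) = -2 + (1 + u)/(E + u))
(-862 + y(38, 10))**2 = (-862 + (1 - 1*10 - 2*38)/(38 + 10))**2 = (-862 + (1 - 10 - 76)/48)**2 = (-862 + (1/48)*(-85))**2 = (-862 - 85/48)**2 = (-41461/48)**2 = 1719014521/2304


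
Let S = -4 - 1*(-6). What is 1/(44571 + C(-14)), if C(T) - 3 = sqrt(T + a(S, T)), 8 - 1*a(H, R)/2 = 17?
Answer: 22287/993420754 - I*sqrt(2)/496710377 ≈ 2.2435e-5 - 2.8472e-9*I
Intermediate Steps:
S = 2 (S = -4 + 6 = 2)
a(H, R) = -18 (a(H, R) = 16 - 2*17 = 16 - 34 = -18)
C(T) = 3 + sqrt(-18 + T) (C(T) = 3 + sqrt(T - 18) = 3 + sqrt(-18 + T))
1/(44571 + C(-14)) = 1/(44571 + (3 + sqrt(-18 - 14))) = 1/(44571 + (3 + sqrt(-32))) = 1/(44571 + (3 + 4*I*sqrt(2))) = 1/(44574 + 4*I*sqrt(2))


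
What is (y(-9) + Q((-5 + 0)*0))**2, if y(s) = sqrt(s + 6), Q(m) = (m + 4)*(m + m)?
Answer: -3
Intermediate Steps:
Q(m) = 2*m*(4 + m) (Q(m) = (4 + m)*(2*m) = 2*m*(4 + m))
y(s) = sqrt(6 + s)
(y(-9) + Q((-5 + 0)*0))**2 = (sqrt(6 - 9) + 2*((-5 + 0)*0)*(4 + (-5 + 0)*0))**2 = (sqrt(-3) + 2*(-5*0)*(4 - 5*0))**2 = (I*sqrt(3) + 2*0*(4 + 0))**2 = (I*sqrt(3) + 2*0*4)**2 = (I*sqrt(3) + 0)**2 = (I*sqrt(3))**2 = -3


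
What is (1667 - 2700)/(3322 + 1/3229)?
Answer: -3335557/10726739 ≈ -0.31096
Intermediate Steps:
(1667 - 2700)/(3322 + 1/3229) = -1033/(3322 + 1/3229) = -1033/10726739/3229 = -1033*3229/10726739 = -3335557/10726739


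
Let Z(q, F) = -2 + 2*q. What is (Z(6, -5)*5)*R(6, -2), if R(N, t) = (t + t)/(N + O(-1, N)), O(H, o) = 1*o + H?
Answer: -200/11 ≈ -18.182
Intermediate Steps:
O(H, o) = H + o (O(H, o) = o + H = H + o)
R(N, t) = 2*t/(-1 + 2*N) (R(N, t) = (t + t)/(N + (-1 + N)) = (2*t)/(-1 + 2*N) = 2*t/(-1 + 2*N))
(Z(6, -5)*5)*R(6, -2) = ((-2 + 2*6)*5)*(2*(-2)/(-1 + 2*6)) = ((-2 + 12)*5)*(2*(-2)/(-1 + 12)) = (10*5)*(2*(-2)/11) = 50*(2*(-2)*(1/11)) = 50*(-4/11) = -200/11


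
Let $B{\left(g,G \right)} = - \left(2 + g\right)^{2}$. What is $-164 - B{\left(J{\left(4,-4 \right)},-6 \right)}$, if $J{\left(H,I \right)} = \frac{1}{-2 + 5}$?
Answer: $- \frac{1427}{9} \approx -158.56$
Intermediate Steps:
$J{\left(H,I \right)} = \frac{1}{3}$
$-164 - B{\left(J{\left(4,-4 \right)},-6 \right)} = -164 - - \left(2 + \frac{1}{3}\right)^{2} = -164 - - \left(\frac{7}{3}\right)^{2} = -164 - \left(-1\right) \frac{49}{9} = -164 - - \frac{49}{9} = -164 + \frac{49}{9} = - \frac{1427}{9}$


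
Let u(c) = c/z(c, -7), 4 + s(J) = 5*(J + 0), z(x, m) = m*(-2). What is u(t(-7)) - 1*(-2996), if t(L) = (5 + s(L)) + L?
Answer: 41903/14 ≈ 2993.1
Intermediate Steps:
z(x, m) = -2*m
s(J) = -4 + 5*J (s(J) = -4 + 5*(J + 0) = -4 + 5*J)
t(L) = 1 + 6*L (t(L) = (5 + (-4 + 5*L)) + L = (1 + 5*L) + L = 1 + 6*L)
u(c) = c/14 (u(c) = c/((-2*(-7))) = c/14)
u(t(-7)) - 1*(-2996) = (1 + 6*(-7))/14 - 1*(-2996) = (1 - 42)/14 + 2996 = (1/14)*(-41) + 2996 = -41/14 + 2996 = 41903/14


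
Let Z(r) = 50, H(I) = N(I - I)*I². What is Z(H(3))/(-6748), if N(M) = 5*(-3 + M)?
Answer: -25/3374 ≈ -0.0074096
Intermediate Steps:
N(M) = -15 + 5*M
H(I) = -15*I² (H(I) = (-15 + 5*(I - I))*I² = (-15 + 5*0)*I² = (-15 + 0)*I² = -15*I²)
Z(H(3))/(-6748) = 50/(-6748) = 50*(-1/6748) = -25/3374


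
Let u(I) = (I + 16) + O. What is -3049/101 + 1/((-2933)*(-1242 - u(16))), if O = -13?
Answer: -11276766036/373549813 ≈ -30.188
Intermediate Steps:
u(I) = 3 + I (u(I) = (I + 16) - 13 = (16 + I) - 13 = 3 + I)
-3049/101 + 1/((-2933)*(-1242 - u(16))) = -3049/101 + 1/((-2933)*(-1242 - (3 + 16))) = -3049*1/101 - 1/(2933*(-1242 - 1*19)) = -3049/101 - 1/(2933*(-1242 - 19)) = -3049/101 - 1/2933/(-1261) = -3049/101 - 1/2933*(-1/1261) = -3049/101 + 1/3698513 = -11276766036/373549813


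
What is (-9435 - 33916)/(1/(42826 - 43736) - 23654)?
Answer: 3586310/1956831 ≈ 1.8327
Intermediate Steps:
(-9435 - 33916)/(1/(42826 - 43736) - 23654) = -43351/(1/(-910) - 23654) = -43351/(-1/910 - 23654) = -43351/(-21525141/910) = -43351*(-910/21525141) = 3586310/1956831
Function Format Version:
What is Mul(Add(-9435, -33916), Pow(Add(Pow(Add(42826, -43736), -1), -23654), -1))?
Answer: Rational(3586310, 1956831) ≈ 1.8327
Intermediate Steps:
Mul(Add(-9435, -33916), Pow(Add(Pow(Add(42826, -43736), -1), -23654), -1)) = Mul(-43351, Pow(Add(Pow(-910, -1), -23654), -1)) = Mul(-43351, Pow(Add(Rational(-1, 910), -23654), -1)) = Mul(-43351, Pow(Rational(-21525141, 910), -1)) = Mul(-43351, Rational(-910, 21525141)) = Rational(3586310, 1956831)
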